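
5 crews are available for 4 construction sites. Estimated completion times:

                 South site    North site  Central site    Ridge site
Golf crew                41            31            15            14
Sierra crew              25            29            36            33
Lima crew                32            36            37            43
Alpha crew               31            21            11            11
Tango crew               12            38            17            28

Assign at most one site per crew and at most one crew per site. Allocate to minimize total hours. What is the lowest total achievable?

This is the linear assignment problem.
Optimal: Tango crew→South site (12 hours), Sierra crew→North site (29 hours), Alpha crew→Central site (11 hours), Golf crew→Ridge site (14 hours) — total 12+29+11+14 = 66 hours.
Swapping Sierra crew↔Alpha crew (Sierra crew→Central site 36 hours, Alpha crew→North site 21 hours) adds 17.
Checked against all permutations: 66 hours is optimal.

Min total: 66 hours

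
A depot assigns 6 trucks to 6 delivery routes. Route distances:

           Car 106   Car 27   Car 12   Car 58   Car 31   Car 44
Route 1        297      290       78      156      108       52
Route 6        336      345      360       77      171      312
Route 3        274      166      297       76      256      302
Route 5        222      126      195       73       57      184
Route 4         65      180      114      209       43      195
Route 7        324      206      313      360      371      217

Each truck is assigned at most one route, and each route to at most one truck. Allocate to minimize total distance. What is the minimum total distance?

Optimal: Car 106→Route 4 (65 km), Car 27→Route 3 (166 km), Car 12→Route 1 (78 km), Car 58→Route 6 (77 km), Car 31→Route 5 (57 km), Car 44→Route 7 (217 km) — total 65+166+78+77+57+217 = 660 km.
Column-greedy (each route in turn goes to its cheapest remaining truck) gives 730 km, worse by 70.
Every other assignment is strictly worse.

Minimum total: 660 km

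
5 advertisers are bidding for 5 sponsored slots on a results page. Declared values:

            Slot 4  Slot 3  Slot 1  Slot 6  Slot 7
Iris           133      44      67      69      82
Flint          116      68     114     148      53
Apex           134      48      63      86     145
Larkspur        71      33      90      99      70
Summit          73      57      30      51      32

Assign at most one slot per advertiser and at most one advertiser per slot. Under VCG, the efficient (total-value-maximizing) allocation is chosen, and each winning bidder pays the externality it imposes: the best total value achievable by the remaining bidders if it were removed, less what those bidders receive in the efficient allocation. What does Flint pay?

Flint pays $9.

Efficient allocation: Iris→Slot 4 ($133), Flint→Slot 6 ($148), Apex→Slot 7 ($145), Larkspur→Slot 1 ($90), Summit→Slot 3 ($57); total welfare W = $573.
Flint receives Slot 6 at value $148, so the others get W − 148 = $425.
Without Flint: best allocation of the remaining 4 bidders over all 5 slots is Iris→Slot 4 ($133), Apex→Slot 7 ($145), Larkspur→Slot 6 ($99), Summit→Slot 3 ($57), total $434.
VCG payment = (others' best without Flint) − (others' welfare with Flint) = 434 − 425 = $9.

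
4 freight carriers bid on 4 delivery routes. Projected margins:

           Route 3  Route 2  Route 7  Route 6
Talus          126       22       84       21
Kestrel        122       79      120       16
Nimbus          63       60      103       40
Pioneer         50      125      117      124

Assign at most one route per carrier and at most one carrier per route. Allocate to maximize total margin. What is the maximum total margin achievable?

Optimal: Talus→Route 3 ($126k), Kestrel→Route 2 ($79k), Nimbus→Route 7 ($103k), Pioneer→Route 6 ($124k) — total 126+79+103+124 = $432k.
Next-best assignment: Talus→Route 3, Kestrel→Route 7, Nimbus→Route 2, Pioneer→Route 6 = $430k.
No other one-to-one assignment exceeds $432k.

Max total: $432k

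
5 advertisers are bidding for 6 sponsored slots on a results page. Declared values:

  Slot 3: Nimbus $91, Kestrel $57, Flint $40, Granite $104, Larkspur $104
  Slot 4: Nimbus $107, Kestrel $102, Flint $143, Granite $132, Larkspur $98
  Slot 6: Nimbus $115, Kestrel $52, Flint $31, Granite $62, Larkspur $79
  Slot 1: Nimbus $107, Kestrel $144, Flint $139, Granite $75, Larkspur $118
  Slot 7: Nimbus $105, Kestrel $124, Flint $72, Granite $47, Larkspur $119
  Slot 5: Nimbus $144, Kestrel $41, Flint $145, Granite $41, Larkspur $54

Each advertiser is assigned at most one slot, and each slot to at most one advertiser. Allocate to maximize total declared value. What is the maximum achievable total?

Treat this as an assignment problem: match each advertiser to one slot.
Optimal: Nimbus→Slot 6 ($115), Kestrel→Slot 1 ($144), Flint→Slot 5 ($145), Granite→Slot 4 ($132), Larkspur→Slot 7 ($119) — total 115+144+145+132+119 = $655.
Row-greedy (each advertiser in turn takes its best remaining slot) gives $654, worse by 1.

Max total: $655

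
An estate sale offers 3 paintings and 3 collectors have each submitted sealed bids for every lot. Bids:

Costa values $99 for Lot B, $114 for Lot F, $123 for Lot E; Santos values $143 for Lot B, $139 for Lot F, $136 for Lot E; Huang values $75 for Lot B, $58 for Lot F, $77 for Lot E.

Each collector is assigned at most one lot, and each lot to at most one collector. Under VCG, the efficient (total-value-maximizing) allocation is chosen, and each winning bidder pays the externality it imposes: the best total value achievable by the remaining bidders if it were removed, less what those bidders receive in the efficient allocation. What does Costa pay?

Efficient allocation: Costa→Lot E ($123), Santos→Lot F ($139), Huang→Lot B ($75); total welfare W = $337.
Costa receives Lot E at value $123, so the others get W − 123 = $214.
Without Costa: best allocation of the remaining 2 bidders over all 3 lots is Santos→Lot B ($143), Huang→Lot E ($77), total $220.
VCG payment = (others' best without Costa) − (others' welfare with Costa) = 220 − 214 = $6.

Costa pays $6.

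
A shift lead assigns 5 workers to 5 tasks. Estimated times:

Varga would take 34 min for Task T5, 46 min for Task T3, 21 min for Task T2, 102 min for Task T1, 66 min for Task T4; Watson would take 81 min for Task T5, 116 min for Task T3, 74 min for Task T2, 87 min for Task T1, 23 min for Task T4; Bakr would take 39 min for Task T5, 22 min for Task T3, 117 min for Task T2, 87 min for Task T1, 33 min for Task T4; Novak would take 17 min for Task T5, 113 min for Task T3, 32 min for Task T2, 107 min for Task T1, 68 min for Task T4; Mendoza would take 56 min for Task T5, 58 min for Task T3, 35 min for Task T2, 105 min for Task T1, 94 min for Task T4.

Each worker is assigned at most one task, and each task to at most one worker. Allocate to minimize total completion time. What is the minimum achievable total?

Min total: 188 min

Treat this as an assignment problem: match each worker to one task.
Optimal: Varga→Task T2 (21 min), Watson→Task T4 (23 min), Bakr→Task T3 (22 min), Novak→Task T5 (17 min), Mendoza→Task T1 (105 min) — total 21+23+22+17+105 = 188 min.
Column-greedy (each task in turn goes to its cheapest remaining worker) gives 241 min, worse by 53.
Swapping Mendoza↔Bakr (Mendoza→Task T3 58 min, Bakr→Task T1 87 min) adds 18.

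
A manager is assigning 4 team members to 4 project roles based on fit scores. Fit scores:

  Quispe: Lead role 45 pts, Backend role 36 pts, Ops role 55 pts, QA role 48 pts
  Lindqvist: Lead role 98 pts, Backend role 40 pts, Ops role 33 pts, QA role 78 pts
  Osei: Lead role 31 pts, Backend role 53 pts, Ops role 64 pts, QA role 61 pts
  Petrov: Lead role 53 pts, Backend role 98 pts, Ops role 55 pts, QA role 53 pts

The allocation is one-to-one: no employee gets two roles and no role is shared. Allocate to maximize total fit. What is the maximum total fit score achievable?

Max total: 312 pts

Optimal: Quispe→Ops role (55 pts), Lindqvist→Lead role (98 pts), Osei→QA role (61 pts), Petrov→Backend role (98 pts) — total 55+98+61+98 = 312 pts.
Column-greedy (each role in turn goes to its best remaining employee) gives 308 pts, worse by 4.
Swapping Lindqvist↔Osei (Lindqvist→QA role 78 pts, Osei→Lead role 31 pts) loses 50.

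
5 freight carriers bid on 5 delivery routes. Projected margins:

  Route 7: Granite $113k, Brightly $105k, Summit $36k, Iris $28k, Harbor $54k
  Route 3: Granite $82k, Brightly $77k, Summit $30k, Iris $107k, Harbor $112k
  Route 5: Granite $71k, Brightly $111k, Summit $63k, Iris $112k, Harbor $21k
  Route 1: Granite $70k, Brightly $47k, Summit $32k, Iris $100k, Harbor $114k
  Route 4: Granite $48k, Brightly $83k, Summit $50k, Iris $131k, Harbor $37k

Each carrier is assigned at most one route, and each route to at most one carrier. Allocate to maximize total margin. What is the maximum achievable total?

Max total: $499k

Optimal: Granite→Route 7 ($113k), Brightly→Route 5 ($111k), Summit→Route 3 ($30k), Iris→Route 4 ($131k), Harbor→Route 1 ($114k) — total 113+111+30+131+114 = $499k.
Column-greedy (each route in turn goes to its best remaining carrier) gives $434k, worse by 65.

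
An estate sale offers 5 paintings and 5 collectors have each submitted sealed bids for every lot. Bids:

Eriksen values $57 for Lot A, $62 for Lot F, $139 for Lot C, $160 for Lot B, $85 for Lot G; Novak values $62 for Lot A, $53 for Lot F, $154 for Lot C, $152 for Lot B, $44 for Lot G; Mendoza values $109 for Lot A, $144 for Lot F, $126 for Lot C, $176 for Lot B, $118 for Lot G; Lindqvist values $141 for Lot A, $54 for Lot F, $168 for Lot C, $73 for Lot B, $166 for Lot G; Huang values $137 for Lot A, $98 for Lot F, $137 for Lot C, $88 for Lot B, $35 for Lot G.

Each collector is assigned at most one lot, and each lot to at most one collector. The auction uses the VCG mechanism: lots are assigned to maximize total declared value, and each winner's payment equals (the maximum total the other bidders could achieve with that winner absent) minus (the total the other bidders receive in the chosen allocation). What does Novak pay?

Novak pays $11.

Efficient allocation: Eriksen→Lot B ($160), Novak→Lot C ($154), Mendoza→Lot F ($144), Lindqvist→Lot G ($166), Huang→Lot A ($137); total welfare W = $761.
Novak receives Lot C at value $154, so the others get W − 154 = $607.
Without Novak: best allocation of the remaining 4 bidders over all 5 lots is Eriksen→Lot C ($139), Mendoza→Lot B ($176), Lindqvist→Lot G ($166), Huang→Lot A ($137), total $618.
VCG payment = (others' best without Novak) − (others' welfare with Novak) = 618 − 607 = $11.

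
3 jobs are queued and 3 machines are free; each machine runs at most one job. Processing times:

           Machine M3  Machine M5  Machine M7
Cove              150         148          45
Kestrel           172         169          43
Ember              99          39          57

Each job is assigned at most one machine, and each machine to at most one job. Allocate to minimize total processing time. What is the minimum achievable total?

Min total: 232 min

Optimal: Cove→Machine M3 (150 min), Kestrel→Machine M7 (43 min), Ember→Machine M5 (39 min) — total 150+43+39 = 232 min.
Column-greedy (each machine in turn goes to its cheapest remaining job) gives 290 min, worse by 58.
Every other assignment is strictly worse.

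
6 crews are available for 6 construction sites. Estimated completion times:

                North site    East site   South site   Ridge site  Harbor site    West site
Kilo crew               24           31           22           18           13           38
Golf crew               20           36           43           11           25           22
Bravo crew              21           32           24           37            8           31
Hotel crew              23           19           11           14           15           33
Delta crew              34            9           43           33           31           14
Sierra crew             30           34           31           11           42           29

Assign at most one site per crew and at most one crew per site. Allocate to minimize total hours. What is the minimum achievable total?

This is the linear assignment problem.
Optimal: Kilo crew→North site (24 hours), Golf crew→West site (22 hours), Bravo crew→Harbor site (8 hours), Hotel crew→South site (11 hours), Delta crew→East site (9 hours), Sierra crew→Ridge site (11 hours) — total 24+22+8+11+9+11 = 85 hours.
Column-greedy (each site in turn goes to its cheapest remaining crew) gives 97 hours, worse by 12.
Next-best assignment: Kilo crew→Harbor site, Golf crew→West site, Bravo crew→North site, Hotel crew→South site, Delta crew→East site, Sierra crew→Ridge site = 87 hours.
Every other assignment is strictly worse.

Min total: 85 hours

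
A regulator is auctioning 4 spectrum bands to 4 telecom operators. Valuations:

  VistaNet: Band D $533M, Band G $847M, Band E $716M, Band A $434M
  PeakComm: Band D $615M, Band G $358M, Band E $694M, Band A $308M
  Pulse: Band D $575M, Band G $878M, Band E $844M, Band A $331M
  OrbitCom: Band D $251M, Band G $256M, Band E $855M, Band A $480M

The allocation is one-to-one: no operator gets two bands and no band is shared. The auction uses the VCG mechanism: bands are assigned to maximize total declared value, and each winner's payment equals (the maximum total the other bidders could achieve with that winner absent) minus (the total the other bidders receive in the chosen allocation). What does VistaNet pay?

Efficient allocation: VistaNet→Band G ($847M), PeakComm→Band D ($615M), Pulse→Band E ($844M), OrbitCom→Band A ($480M); total welfare W = $2786M.
VistaNet receives Band G at value $847M, so the others get W − 847 = $1939M.
Without VistaNet: best allocation of the remaining 3 bidders over all 4 bands is PeakComm→Band D ($615M), Pulse→Band G ($878M), OrbitCom→Band E ($855M), total $2348M.
VCG payment = (others' best without VistaNet) − (others' welfare with VistaNet) = 2348 − 1939 = $409M.

VistaNet pays $409M.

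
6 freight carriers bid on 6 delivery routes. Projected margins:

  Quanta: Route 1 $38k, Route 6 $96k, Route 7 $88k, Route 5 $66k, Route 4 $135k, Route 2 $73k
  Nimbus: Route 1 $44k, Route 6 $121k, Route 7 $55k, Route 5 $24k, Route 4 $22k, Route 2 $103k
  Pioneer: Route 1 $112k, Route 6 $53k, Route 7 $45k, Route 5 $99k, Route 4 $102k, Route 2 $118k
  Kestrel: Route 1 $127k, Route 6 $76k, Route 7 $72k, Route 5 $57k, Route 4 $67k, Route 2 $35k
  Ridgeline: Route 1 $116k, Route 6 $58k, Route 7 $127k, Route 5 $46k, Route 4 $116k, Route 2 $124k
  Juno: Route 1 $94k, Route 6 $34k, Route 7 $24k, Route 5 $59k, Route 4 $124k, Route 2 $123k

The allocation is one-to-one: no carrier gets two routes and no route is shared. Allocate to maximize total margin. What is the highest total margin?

Maximum total: $732k

This is the linear assignment problem.
Optimal: Quanta→Route 4 ($135k), Nimbus→Route 6 ($121k), Pioneer→Route 5 ($99k), Kestrel→Route 1 ($127k), Ridgeline→Route 7 ($127k), Juno→Route 2 ($123k) — total 135+121+99+127+127+123 = $732k.
Row-greedy (each carrier in turn takes its best remaining route) gives $687k, worse by 45.
Next-best assignment: Quanta→Route 4, Nimbus→Route 6, Pioneer→Route 2, Kestrel→Route 1, Ridgeline→Route 7, Juno→Route 5 = $687k.
Swapping Nimbus↔Ridgeline (Nimbus→Route 7 $55k, Ridgeline→Route 6 $58k) loses 135.
Checked against all permutations: $732k is optimal.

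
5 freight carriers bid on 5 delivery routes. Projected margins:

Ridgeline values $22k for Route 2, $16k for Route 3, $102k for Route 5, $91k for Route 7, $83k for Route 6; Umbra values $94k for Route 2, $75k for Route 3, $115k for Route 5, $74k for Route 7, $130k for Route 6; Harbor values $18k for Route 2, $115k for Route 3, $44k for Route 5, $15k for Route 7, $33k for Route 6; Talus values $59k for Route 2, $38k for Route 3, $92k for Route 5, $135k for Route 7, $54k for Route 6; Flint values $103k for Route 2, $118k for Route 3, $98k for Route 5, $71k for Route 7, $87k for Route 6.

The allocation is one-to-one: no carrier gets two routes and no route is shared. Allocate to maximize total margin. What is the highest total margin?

This is the linear assignment problem.
Optimal: Ridgeline→Route 5 ($102k), Umbra→Route 6 ($130k), Harbor→Route 3 ($115k), Talus→Route 7 ($135k), Flint→Route 2 ($103k) — total 102+130+115+135+103 = $585k.
Max-entry greedy (repeatedly take the single best remaining cell) gives $503k, worse by 82.
Swapping Talus↔Harbor (Talus→Route 3 $38k, Harbor→Route 7 $15k) loses 197.
No other one-to-one assignment exceeds $585k.

Max total: $585k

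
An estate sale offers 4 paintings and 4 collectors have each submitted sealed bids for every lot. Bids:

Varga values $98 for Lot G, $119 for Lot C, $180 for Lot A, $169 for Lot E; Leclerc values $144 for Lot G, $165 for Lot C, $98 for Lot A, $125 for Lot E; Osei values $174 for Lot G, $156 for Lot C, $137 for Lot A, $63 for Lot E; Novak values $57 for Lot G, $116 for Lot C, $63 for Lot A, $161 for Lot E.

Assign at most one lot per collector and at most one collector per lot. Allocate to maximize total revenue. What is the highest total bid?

Optimal: Varga→Lot A ($180), Leclerc→Lot C ($165), Osei→Lot G ($174), Novak→Lot E ($161) — total 180+165+174+161 = $680.

Maximum total: $680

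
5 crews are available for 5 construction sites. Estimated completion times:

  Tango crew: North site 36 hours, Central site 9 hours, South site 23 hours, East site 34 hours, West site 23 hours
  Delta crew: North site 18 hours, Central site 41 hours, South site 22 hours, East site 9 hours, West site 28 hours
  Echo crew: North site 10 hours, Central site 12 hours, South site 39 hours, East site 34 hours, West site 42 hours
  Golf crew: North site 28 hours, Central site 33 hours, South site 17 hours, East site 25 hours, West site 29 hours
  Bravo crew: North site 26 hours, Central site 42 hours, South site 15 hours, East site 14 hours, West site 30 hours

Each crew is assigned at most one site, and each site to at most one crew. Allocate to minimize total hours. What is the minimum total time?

Min total: 72 hours

Optimal: Tango crew→Central site (9 hours), Delta crew→East site (9 hours), Echo crew→North site (10 hours), Golf crew→West site (29 hours), Bravo crew→South site (15 hours) — total 9+9+10+29+15 = 72 hours.
Row-greedy (each crew in turn takes its cheapest remaining site) gives 75 hours, worse by 3.
Swapping Golf crew↔Echo crew (Golf crew→North site 28 hours, Echo crew→West site 42 hours) adds 31.
Every other assignment is strictly worse.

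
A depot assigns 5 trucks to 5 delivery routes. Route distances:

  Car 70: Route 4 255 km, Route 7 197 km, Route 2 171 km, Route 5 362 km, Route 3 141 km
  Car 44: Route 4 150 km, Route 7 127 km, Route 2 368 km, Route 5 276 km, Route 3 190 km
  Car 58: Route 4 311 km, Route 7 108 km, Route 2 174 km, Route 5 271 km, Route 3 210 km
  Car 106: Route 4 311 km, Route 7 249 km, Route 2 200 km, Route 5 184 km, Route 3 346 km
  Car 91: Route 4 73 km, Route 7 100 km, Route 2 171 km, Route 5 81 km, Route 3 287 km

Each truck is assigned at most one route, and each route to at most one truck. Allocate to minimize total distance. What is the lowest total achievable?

Minimum total: 680 km

Optimal: Car 70→Route 3 (141 km), Car 44→Route 4 (150 km), Car 58→Route 7 (108 km), Car 106→Route 2 (200 km), Car 91→Route 5 (81 km) — total 141+150+108+200+81 = 680 km.
Min-entry greedy (repeatedly take the single cheapest remaining cell) gives 874 km, worse by 194.
Every other assignment is strictly worse.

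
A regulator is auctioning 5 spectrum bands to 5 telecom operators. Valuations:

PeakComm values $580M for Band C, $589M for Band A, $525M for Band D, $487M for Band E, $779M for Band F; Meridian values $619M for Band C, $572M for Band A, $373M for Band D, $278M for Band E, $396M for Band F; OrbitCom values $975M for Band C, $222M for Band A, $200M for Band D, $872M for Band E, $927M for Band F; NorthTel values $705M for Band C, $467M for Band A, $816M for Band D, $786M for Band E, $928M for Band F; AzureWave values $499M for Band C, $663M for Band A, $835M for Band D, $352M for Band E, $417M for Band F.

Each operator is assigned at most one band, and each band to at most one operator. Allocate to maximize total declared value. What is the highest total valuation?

Max total: $3947M

This is a one-to-one assignment (maximum-weight bipartite matching).
Optimal: PeakComm→Band F ($779M), Meridian→Band A ($572M), OrbitCom→Band C ($975M), NorthTel→Band E ($786M), AzureWave→Band D ($835M) — total 779+572+975+786+835 = $3947M.
Max-entry greedy (repeatedly take the single best remaining cell) gives $3605M, worse by 342.
Next-best assignment: PeakComm→Band A, Meridian→Band C, OrbitCom→Band E, NorthTel→Band F, AzureWave→Band D = $3843M.
Every other assignment is strictly worse.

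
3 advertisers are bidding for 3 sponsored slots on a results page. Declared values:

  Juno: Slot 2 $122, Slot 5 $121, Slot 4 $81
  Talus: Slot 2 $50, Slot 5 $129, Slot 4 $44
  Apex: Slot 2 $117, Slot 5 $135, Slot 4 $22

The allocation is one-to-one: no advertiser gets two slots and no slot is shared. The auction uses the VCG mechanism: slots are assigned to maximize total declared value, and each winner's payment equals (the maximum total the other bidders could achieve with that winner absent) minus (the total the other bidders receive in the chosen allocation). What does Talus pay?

Efficient allocation: Juno→Slot 4 ($81), Talus→Slot 5 ($129), Apex→Slot 2 ($117); total welfare W = $327.
Talus receives Slot 5 at value $129, so the others get W − 129 = $198.
Without Talus: best allocation of the remaining 2 bidders over all 3 slots is Juno→Slot 2 ($122), Apex→Slot 5 ($135), total $257.
VCG payment = (others' best without Talus) − (others' welfare with Talus) = 257 − 198 = $59.

Talus pays $59.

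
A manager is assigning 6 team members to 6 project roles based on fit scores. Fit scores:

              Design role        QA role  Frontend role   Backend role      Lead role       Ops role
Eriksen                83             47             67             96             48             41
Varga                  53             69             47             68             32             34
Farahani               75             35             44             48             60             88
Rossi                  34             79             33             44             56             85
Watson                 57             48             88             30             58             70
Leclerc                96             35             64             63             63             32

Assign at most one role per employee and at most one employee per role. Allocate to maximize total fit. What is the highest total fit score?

This is a one-to-one assignment (maximum-weight bipartite matching).
Optimal: Eriksen→Backend role (96 pts), Varga→QA role (69 pts), Farahani→Lead role (60 pts), Rossi→Ops role (85 pts), Watson→Frontend role (88 pts), Leclerc→Design role (96 pts) — total 96+69+60+85+88+96 = 494 pts.
Max-entry greedy (repeatedly take the single best remaining cell) gives 479 pts, worse by 15.

Maximum total: 494 pts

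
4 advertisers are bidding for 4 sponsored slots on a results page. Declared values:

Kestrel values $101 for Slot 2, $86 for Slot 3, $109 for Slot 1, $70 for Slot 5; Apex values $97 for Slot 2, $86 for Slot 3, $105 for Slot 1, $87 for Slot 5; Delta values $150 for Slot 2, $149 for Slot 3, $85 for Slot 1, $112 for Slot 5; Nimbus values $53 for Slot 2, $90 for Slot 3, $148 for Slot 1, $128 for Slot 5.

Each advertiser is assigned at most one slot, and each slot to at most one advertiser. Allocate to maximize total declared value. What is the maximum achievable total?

Optimal: Kestrel→Slot 2 ($101), Apex→Slot 5 ($87), Delta→Slot 3 ($149), Nimbus→Slot 1 ($148) — total 101+87+149+148 = $485.
Column-greedy (each slot in turn goes to its best remaining advertiser) gives $436, worse by 49.
Next-best assignment: Kestrel→Slot 2, Apex→Slot 1, Delta→Slot 3, Nimbus→Slot 5 = $483.

Maximum total: $485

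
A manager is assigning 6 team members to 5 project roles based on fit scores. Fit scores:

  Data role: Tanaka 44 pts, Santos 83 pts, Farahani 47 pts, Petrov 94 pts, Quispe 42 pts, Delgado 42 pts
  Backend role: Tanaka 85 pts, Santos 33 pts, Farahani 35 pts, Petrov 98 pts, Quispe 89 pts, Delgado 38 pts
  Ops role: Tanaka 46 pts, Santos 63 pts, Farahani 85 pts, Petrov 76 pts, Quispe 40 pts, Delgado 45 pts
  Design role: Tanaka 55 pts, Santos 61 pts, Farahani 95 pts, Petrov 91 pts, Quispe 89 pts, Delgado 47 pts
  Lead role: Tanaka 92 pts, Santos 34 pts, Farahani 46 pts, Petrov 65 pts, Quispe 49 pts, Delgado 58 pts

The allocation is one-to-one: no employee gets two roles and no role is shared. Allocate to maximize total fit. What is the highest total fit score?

Max total: 447 pts

Optimal: Santos→Data role (83 pts), Petrov→Backend role (98 pts), Farahani→Ops role (85 pts), Quispe→Design role (89 pts), Tanaka→Lead role (92 pts) — total 83+98+85+89+92 = 447 pts.
Column-greedy (each role in turn goes to its best remaining employee) gives 421 pts, worse by 26.
Swapping Petrov↔Quispe (Petrov→Design role 91 pts, Quispe→Backend role 89 pts) loses 7.
Checked against all permutations: 447 pts is optimal.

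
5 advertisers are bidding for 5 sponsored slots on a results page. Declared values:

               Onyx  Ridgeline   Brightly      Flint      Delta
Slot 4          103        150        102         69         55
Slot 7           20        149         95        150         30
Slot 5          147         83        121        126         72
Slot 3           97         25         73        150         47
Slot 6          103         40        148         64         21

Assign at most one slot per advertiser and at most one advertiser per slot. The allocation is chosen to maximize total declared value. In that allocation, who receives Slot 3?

This is a one-to-one assignment (maximum-weight bipartite matching).
Optimal: Onyx→Slot 5 ($147), Ridgeline→Slot 7 ($149), Brightly→Slot 6 ($148), Flint→Slot 3 ($150), Delta→Slot 4 ($55) — total 147+149+148+150+55 = $649.
No other one-to-one assignment exceeds $649.
Flint's own top slot is Slot 7 ($150), but forcing Flint→Slot 7 and reassigning the rest optimally gives only $642 — worse by 7.

Flint receives Slot 3.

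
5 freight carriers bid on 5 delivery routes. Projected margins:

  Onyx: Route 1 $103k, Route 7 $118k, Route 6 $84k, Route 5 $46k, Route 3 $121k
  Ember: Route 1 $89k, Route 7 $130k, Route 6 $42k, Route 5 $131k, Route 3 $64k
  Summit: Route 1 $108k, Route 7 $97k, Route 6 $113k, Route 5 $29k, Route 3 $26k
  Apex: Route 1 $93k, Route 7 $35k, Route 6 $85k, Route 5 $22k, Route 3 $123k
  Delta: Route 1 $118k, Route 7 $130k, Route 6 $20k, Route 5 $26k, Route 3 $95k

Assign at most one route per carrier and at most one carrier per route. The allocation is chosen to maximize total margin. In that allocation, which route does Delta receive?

Optimal: Onyx→Route 7 ($118k), Ember→Route 5 ($131k), Summit→Route 6 ($113k), Apex→Route 3 ($123k), Delta→Route 1 ($118k) — total 118+131+113+123+118 = $603k.
Row-greedy (each carrier in turn takes its best remaining route) gives $588k, worse by 15.
No other one-to-one assignment exceeds $603k.
Delta's own top route is Route 7 ($130k), but forcing Delta→Route 7 and reassigning the rest optimally gives only $600k — worse by 3.

Delta receives Route 1.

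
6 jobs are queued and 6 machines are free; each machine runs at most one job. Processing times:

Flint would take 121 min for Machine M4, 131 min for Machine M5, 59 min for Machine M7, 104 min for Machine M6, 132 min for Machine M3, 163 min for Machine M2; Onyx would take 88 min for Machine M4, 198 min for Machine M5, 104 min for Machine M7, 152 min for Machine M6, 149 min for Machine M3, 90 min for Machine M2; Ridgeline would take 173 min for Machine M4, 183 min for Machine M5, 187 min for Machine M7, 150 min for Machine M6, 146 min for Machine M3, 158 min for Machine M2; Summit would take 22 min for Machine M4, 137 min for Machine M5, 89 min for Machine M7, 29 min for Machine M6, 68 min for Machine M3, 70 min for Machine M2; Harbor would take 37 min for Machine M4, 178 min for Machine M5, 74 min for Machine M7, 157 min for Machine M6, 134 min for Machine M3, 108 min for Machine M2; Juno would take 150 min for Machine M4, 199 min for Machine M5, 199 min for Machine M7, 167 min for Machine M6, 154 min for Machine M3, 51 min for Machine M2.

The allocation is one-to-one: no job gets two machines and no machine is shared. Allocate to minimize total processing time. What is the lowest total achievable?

Treat this as an assignment problem: match each job to one machine.
Optimal: Flint→Machine M5 (131 min), Onyx→Machine M7 (104 min), Ridgeline→Machine M3 (146 min), Summit→Machine M6 (29 min), Harbor→Machine M4 (37 min), Juno→Machine M2 (51 min) — total 131+104+146+29+37+51 = 498 min.
Column-greedy (each machine in turn goes to its cheapest remaining job) gives 577 min, worse by 79.
Next-best assignment: Flint→Machine M7, Onyx→Machine M3, Ridgeline→Machine M5, Summit→Machine M6, Harbor→Machine M4, Juno→Machine M2 = 508 min.

Minimum total: 498 min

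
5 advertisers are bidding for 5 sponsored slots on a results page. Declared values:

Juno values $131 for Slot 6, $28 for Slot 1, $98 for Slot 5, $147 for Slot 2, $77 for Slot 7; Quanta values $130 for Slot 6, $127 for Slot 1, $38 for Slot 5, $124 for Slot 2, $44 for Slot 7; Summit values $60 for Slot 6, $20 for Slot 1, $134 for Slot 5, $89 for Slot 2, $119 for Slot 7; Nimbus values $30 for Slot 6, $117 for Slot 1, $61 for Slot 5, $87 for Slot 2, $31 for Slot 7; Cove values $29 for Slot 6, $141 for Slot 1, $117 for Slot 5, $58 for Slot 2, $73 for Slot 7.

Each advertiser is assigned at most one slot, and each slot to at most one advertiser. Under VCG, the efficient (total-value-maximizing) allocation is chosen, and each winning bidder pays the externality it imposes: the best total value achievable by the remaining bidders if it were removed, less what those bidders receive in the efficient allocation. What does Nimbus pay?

Efficient allocation: Juno→Slot 2 ($147), Quanta→Slot 6 ($130), Summit→Slot 7 ($119), Nimbus→Slot 1 ($117), Cove→Slot 5 ($117); total welfare W = $630.
Nimbus receives Slot 1 at value $117, so the others get W − 117 = $513.
Without Nimbus: best allocation of the remaining 4 bidders over all 5 slots is Juno→Slot 2 ($147), Quanta→Slot 6 ($130), Summit→Slot 5 ($134), Cove→Slot 1 ($141), total $552.
VCG payment = (others' best without Nimbus) − (others' welfare with Nimbus) = 552 − 513 = $39.

Nimbus pays $39.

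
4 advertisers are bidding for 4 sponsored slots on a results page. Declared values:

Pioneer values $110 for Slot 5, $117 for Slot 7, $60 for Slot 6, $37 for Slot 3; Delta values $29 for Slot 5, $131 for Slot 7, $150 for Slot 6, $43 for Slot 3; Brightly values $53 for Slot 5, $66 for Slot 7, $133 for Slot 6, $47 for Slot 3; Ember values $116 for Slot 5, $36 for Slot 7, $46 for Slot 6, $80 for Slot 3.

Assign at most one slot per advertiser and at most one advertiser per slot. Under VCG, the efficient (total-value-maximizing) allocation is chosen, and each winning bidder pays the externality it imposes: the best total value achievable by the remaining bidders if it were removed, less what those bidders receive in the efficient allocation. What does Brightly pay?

Efficient allocation: Pioneer→Slot 5 ($110), Delta→Slot 7 ($131), Brightly→Slot 6 ($133), Ember→Slot 3 ($80); total welfare W = $454.
Brightly receives Slot 6 at value $133, so the others get W − 133 = $321.
Without Brightly: best allocation of the remaining 3 bidders over all 4 slots is Pioneer→Slot 7 ($117), Delta→Slot 6 ($150), Ember→Slot 5 ($116), total $383.
VCG payment = (others' best without Brightly) − (others' welfare with Brightly) = 383 − 321 = $62.

Brightly pays $62.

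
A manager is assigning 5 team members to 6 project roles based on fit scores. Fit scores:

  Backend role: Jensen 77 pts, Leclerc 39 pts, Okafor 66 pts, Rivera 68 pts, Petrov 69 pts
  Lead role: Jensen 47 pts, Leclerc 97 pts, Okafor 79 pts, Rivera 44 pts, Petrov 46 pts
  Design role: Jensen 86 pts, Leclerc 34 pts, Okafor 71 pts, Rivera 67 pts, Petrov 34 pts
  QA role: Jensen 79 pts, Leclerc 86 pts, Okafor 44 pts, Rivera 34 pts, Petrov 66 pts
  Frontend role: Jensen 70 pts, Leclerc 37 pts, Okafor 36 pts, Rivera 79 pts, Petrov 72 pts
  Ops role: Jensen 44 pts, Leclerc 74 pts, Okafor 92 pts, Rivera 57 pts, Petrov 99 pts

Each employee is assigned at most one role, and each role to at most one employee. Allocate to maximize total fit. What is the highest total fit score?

Maximum total: 429 pts

Optimal: Jensen→Design role (86 pts), Leclerc→QA role (86 pts), Okafor→Lead role (79 pts), Rivera→Frontend role (79 pts), Petrov→Ops role (99 pts) — total 86+86+79+79+99 = 429 pts.
Max-entry greedy (repeatedly take the single best remaining cell) gives 427 pts, worse by 2.
Next-best assignment: Jensen→Design role, Leclerc→Lead role, Okafor→Backend role, Rivera→Frontend role, Petrov→Ops role = 427 pts.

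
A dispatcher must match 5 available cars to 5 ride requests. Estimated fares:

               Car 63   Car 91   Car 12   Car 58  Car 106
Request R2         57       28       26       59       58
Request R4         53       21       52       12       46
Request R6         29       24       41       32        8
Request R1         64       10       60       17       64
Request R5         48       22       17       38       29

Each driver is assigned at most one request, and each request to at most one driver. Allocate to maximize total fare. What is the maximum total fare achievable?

Treat this as an assignment problem: match each driver to one request.
Optimal: Car 63→Request R5 ($48), Car 91→Request R6 ($24), Car 12→Request R4 ($52), Car 58→Request R2 ($59), Car 106→Request R1 ($64) — total 48+24+52+59+64 = $247.
Max-entry greedy (repeatedly take the single best remaining cell) gives $228, worse by 19.

Max total: $247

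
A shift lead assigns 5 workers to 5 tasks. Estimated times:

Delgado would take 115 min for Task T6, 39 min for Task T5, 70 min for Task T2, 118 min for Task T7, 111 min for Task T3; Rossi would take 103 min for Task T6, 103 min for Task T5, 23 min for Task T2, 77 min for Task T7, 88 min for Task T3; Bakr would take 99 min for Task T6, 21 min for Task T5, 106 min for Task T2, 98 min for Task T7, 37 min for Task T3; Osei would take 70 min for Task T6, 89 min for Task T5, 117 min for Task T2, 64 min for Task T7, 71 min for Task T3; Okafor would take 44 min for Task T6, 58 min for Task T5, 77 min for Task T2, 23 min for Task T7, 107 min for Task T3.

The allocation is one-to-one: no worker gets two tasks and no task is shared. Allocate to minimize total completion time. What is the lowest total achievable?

Min total: 192 min

Optimal: Delgado→Task T5 (39 min), Rossi→Task T2 (23 min), Bakr→Task T3 (37 min), Osei→Task T6 (70 min), Okafor→Task T7 (23 min) — total 39+23+37+70+23 = 192 min.
Column-greedy (each task in turn goes to its cheapest remaining worker) gives 263 min, worse by 71.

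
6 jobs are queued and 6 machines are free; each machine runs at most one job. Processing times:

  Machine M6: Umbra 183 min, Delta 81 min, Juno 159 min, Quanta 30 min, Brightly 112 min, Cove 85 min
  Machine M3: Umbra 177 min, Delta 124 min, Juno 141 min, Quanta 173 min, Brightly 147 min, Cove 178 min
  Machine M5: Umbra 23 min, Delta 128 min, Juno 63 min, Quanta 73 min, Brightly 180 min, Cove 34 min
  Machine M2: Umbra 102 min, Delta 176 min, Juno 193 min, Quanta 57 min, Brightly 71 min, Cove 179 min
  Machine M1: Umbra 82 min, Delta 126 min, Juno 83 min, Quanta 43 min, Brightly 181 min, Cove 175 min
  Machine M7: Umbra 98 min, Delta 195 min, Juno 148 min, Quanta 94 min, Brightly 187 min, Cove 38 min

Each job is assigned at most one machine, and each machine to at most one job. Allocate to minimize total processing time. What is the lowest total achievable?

Min total: 369 min

Treat this as an assignment problem: match each job to one machine.
Optimal: Umbra→Machine M5 (23 min), Delta→Machine M3 (124 min), Juno→Machine M1 (83 min), Quanta→Machine M6 (30 min), Brightly→Machine M2 (71 min), Cove→Machine M7 (38 min) — total 23+124+83+30+71+38 = 369 min.
Swapping Juno↔Umbra (Juno→Machine M5 63 min, Umbra→Machine M1 82 min) adds 39.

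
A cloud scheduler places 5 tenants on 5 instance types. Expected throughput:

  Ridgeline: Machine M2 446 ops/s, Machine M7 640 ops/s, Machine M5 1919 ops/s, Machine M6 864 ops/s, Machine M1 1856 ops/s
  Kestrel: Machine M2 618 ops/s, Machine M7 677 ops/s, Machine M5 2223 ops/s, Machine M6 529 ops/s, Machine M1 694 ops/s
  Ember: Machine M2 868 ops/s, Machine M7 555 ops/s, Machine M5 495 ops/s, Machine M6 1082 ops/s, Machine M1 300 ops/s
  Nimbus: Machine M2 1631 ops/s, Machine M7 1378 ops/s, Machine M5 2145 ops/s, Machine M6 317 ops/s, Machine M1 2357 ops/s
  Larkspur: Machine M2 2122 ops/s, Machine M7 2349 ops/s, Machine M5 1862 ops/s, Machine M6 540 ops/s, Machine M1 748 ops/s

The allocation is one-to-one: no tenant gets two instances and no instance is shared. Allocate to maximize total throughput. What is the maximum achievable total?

This is a one-to-one assignment (maximum-weight bipartite matching).
Optimal: Ridgeline→Machine M1 (1856 ops/s), Kestrel→Machine M5 (2223 ops/s), Ember→Machine M6 (1082 ops/s), Nimbus→Machine M2 (1631 ops/s), Larkspur→Machine M7 (2349 ops/s) — total 1856+2223+1082+1631+2349 = 9141 ops/s.
Row-greedy (each tenant in turn takes its best remaining instance) gives 7675 ops/s, worse by 1466.
No other one-to-one assignment exceeds 9141 ops/s.

Maximum total: 9141 ops/s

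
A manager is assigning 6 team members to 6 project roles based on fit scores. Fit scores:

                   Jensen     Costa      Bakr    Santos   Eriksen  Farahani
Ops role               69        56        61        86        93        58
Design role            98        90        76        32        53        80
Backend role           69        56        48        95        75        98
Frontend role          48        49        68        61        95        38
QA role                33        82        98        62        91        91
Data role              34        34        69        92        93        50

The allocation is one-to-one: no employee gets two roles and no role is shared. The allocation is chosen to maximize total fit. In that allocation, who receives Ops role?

Optimal: Jensen→Ops role (69 pts), Costa→Design role (90 pts), Bakr→QA role (98 pts), Santos→Data role (92 pts), Eriksen→Frontend role (95 pts), Farahani→Backend role (98 pts) — total 69+90+98+92+95+98 = 542 pts.
Row-greedy (each employee in turn takes its best remaining role) gives 497 pts, worse by 45.
Next-best assignment: Jensen→Design role, Costa→Ops role, Bakr→QA role, Santos→Data role, Eriksen→Frontend role, Farahani→Backend role = 537 pts.
Swapping Jensen↔Costa (Jensen→Design role 98 pts, Costa→Ops role 56 pts) loses 5.
Jensen's own top role is Design role (98 pts), but forcing Jensen→Design role and reassigning the rest optimally gives only 537 pts — worse by 5.

Jensen receives Ops role.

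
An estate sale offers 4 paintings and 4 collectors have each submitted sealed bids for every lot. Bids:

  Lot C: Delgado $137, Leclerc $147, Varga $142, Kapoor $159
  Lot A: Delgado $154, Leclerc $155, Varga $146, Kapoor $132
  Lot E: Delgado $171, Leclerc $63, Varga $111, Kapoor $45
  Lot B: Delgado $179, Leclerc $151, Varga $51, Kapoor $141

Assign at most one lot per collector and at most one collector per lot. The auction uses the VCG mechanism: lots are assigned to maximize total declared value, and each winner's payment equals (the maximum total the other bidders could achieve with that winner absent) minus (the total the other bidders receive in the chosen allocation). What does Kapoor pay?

Kapoor pays $8.

Efficient allocation: Delgado→Lot E ($171), Leclerc→Lot B ($151), Varga→Lot A ($146), Kapoor→Lot C ($159); total welfare W = $627.
Kapoor receives Lot C at value $159, so the others get W − 159 = $468.
Without Kapoor: best allocation of the remaining 3 bidders over all 4 lots is Delgado→Lot B ($179), Leclerc→Lot A ($155), Varga→Lot C ($142), total $476.
VCG payment = (others' best without Kapoor) − (others' welfare with Kapoor) = 476 − 468 = $8.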